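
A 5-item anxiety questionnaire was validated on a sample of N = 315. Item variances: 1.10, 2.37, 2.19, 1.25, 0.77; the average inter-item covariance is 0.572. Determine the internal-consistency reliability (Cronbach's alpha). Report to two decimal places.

Cronbach's alpha = 0.75

ΣVar(i) = 1.10 + 2.37 + 2.19 + 1.25 + 0.77 = 7.68
Sum of the 10 distinct covariances = 10 × 0.572 = 5.720
σ²_total = ΣVar(i) + 2·Σcov = 7.68 + 2 × 5.720 = 19.120
α = (5/4)·(1 − 7.68/19.120) = 0.75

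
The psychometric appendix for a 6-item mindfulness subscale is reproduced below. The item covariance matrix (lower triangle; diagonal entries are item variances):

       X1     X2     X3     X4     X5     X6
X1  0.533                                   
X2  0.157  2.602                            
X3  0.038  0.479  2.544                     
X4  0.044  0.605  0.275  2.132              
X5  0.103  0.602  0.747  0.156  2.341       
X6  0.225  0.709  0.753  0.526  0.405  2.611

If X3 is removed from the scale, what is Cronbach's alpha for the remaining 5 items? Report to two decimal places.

α = 0.51

Remaining items: X1, X2, X4, X5, X6 (k = 5).
Σσᵢ² = 0.533 + 2.602 + 2.132 + 2.341 + 2.611 = 10.219
total variance = 10.219 + 2 × 3.532 = 17.283
α (item deleted) = (5/4)·(1 − 10.219/17.283) = 0.51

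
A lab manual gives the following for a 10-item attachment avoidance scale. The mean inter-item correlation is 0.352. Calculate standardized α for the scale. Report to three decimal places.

α = 0.845

Standardized α = k·r̄ / (1 + (k−1)·r̄) = 10 × 0.352 / (1 + 9 × 0.352)
  = 3.5200 / 4.1680 = 0.845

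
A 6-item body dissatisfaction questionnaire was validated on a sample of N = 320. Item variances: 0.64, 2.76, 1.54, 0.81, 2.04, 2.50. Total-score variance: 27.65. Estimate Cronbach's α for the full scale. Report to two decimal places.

Cronbach's α = 0.75

Σσᵢ² = 0.64 + 2.76 + 1.54 + 0.81 + 2.04 + 2.50 = 10.29
α = (k/(k−1))·(1 − Σσᵢ²/total variance) = (6/5)·(1 − 10.29/27.65) = 0.75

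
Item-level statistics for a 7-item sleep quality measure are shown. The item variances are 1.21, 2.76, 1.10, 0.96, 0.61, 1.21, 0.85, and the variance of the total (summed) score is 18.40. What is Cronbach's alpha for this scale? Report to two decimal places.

α = 0.62

Σσᵢ² = 1.21 + 2.76 + 1.10 + 0.96 + 0.61 + 1.21 + 0.85 = 8.70
α = (k/(k−1))·(1 − Σσᵢ²/σ²_T) = (7/6)·(1 − 8.70/18.40) = 0.62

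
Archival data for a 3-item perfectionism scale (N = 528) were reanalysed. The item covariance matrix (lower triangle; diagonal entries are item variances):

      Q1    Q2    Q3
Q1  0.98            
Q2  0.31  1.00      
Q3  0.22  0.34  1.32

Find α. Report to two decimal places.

Σσᵢ² = 0.98 + 1.00 + 1.32 = 3.30
Sum of off-diagonal covariances = 0.87
σ²_T = 3.30 + 2 × 0.87 = 5.04
α = (k/(k−1))·(1 − Σσᵢ²/σ²_T) = (3/2)·(1 − 3.30/5.04) = 0.52

α = 0.52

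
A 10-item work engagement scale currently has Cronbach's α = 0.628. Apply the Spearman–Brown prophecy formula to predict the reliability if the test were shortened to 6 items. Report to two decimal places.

predicted reliability = 0.50

Length factor m = 6/10 = 0.6000
α' = m·α / (1 − (1−m)·α)
   = 6/10 × 0.628 / (1 − (1 − 6/10) × 0.628)
   = 0.3768 / 0.7488 = 0.50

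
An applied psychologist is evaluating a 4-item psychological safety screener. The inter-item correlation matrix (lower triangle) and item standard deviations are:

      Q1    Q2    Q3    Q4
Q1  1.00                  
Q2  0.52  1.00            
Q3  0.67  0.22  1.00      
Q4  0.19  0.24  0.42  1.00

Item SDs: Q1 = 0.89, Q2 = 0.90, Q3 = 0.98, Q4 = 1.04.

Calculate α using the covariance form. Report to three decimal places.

α = 0.702

Σσ²ᵢ = 0.89² + 0.90² + 0.98² + 1.04² = 3.6441
Covariances σ_ij = r_ij · s_i · s_j:
  σ(Q1,Q2) = 0.52 × 0.89 × 0.90 = 0.4165
  σ(Q1,Q3) = 0.67 × 0.89 × 0.98 = 0.5844
  σ(Q1,Q4) = 0.19 × 0.89 × 1.04 = 0.1759
  σ(Q2,Q3) = 0.22 × 0.90 × 0.98 = 0.1940
  σ(Q2,Q4) = 0.24 × 0.90 × 1.04 = 0.2246
  σ(Q3,Q4) = 0.42 × 0.98 × 1.04 = 0.4281
σ²_T = Σσ²ᵢ + 2·Σσ_ij = 3.6441 + 2 × 2.0235 = 7.6911
α = (4/3)·(1 − 3.6441/7.6911) = 0.702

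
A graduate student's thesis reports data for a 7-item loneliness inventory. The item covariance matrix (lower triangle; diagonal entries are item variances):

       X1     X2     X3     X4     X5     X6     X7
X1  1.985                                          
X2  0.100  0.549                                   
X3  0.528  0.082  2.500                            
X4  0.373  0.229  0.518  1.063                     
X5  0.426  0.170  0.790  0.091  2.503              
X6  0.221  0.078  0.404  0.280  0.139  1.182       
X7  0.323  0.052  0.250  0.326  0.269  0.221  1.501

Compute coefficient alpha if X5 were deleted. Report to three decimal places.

coefficient alpha = 0.571

Remaining items: X1, X2, X3, X4, X6, X7 (k = 6).
Σσᵢ² = 1.985 + 0.549 + 2.500 + 1.063 + 1.182 + 1.501 = 8.780
total variance = 8.780 + 2 × 3.985 = 16.750
α (item deleted) = (6/5)·(1 − 8.780/16.750) = 0.571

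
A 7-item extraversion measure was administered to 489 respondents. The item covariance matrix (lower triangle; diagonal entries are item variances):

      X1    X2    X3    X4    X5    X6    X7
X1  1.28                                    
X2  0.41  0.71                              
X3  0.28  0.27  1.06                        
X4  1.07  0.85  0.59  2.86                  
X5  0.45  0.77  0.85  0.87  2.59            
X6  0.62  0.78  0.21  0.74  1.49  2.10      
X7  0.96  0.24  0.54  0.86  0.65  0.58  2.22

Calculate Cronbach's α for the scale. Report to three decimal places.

Cronbach's α = 0.802

Σσ²ᵢ = 1.28 + 0.71 + 1.06 + 2.86 + 2.59 + 2.10 + 2.22 = 12.82
Σ_{i<j} σ_ij = 14.08
total variance = 12.82 + 2 × 14.08 = 40.98
α = (k/(k−1))·(1 − Σσ²ᵢ/total variance) = (7/6)·(1 − 12.82/40.98) = 0.802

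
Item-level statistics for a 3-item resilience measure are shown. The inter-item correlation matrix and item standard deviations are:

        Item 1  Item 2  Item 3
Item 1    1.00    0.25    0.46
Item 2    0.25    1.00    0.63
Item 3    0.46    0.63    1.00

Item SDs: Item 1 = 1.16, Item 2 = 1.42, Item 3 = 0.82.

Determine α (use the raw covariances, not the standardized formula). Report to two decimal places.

α = 0.66

Σσ²ᵢ = 1.16² + 1.42² + 0.82² = 4.0344
Covariances σ_ij = r_ij · s_i · s_j:
  σ(Item 1,Item 2) = 0.25 × 1.16 × 1.42 = 0.4118
  σ(Item 1,Item 3) = 0.46 × 1.16 × 0.82 = 0.4376
  σ(Item 2,Item 3) = 0.63 × 1.42 × 0.82 = 0.7336
σ²_T = Σσ²ᵢ + 2·Σσ_ij = 4.0344 + 2 × 1.5830 = 7.2004
α = (3/2)·(1 − 4.0344/7.2004) = 0.66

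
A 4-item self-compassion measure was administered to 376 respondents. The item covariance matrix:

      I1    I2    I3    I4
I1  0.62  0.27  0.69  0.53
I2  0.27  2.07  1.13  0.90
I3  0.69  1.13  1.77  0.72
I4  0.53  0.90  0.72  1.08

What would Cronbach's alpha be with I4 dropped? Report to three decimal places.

Remaining items: I1, I2, I3 (k = 3).
sum of item variances = 0.62 + 2.07 + 1.77 = 4.46
total variance = 4.46 + 2 × 2.09 = 8.64
α (item deleted) = (3/2)·(1 − 4.46/8.64) = 0.726

Cronbach's alpha = 0.726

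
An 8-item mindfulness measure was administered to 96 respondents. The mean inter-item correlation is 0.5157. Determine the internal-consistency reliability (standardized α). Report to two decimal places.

α = 0.89

Standardized α = k·r̄ / (1 + (k−1)·r̄) = 8 × 0.5157 / (1 + 7 × 0.5157)
  = 4.1256 / 4.6099 = 0.89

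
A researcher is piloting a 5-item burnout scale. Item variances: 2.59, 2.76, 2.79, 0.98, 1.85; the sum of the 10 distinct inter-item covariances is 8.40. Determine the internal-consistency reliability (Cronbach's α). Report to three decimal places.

Cronbach's α = 0.756

Σσᵢ² = 2.59 + 2.76 + 2.79 + 0.98 + 1.85 = 10.97
Sum of distinct covariances = 8.40
σ²_T = Σσᵢ² + 2·Σcov = 10.97 + 2 × 8.40 = 27.77
α = (5/4)·(1 − 10.97/27.77) = 0.756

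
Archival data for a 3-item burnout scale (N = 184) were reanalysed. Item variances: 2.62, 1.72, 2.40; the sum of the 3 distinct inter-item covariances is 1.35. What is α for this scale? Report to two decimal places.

sum of item variances = 2.62 + 1.72 + 2.40 = 6.74
Sum of distinct covariances = 1.35
σ²_total = sum of item variances + 2·Σcov = 6.74 + 2 × 1.35 = 9.44
α = (3/2)·(1 − 6.74/9.44) = 0.43

α = 0.43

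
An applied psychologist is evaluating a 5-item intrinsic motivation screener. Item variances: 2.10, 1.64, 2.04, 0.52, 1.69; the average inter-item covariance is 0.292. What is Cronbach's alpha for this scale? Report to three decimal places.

Σσᵢ² = 2.10 + 1.64 + 2.04 + 0.52 + 1.69 = 7.99
Sum of the 10 distinct covariances = 10 × 0.292 = 2.920
total variance = Σσᵢ² + 2·Σcov = 7.99 + 2 × 2.920 = 13.830
α = (5/4)·(1 − 7.99/13.830) = 0.528

α = 0.528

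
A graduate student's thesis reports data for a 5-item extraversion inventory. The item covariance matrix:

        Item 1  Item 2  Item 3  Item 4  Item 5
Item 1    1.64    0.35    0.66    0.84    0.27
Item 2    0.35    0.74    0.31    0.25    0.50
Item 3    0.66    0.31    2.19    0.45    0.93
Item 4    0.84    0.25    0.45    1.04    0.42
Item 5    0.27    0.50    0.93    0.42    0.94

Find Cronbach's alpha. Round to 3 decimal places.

Σσᵢ² = 1.64 + 0.74 + 2.19 + 1.04 + 0.94 = 6.55
Σ_{i<j} σ_ij = 4.98
σ²_T = 6.55 + 2 × 4.98 = 16.51
α = (k/(k−1))·(1 − Σσᵢ²/σ²_T) = (5/4)·(1 − 6.55/16.51) = 0.754

Cronbach's alpha = 0.754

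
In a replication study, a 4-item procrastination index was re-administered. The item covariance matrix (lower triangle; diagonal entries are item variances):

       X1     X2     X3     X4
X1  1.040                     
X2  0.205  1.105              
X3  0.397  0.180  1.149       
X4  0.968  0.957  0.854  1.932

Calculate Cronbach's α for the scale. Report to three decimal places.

α = 0.769

ΣVar(i) = 1.040 + 1.105 + 1.149 + 1.932 = 5.226
Sum of off-diagonal covariances = 3.561
σ²_total = 5.226 + 2 × 3.561 = 12.348
α = (k/(k−1))·(1 − ΣVar(i)/σ²_total) = (4/3)·(1 − 5.226/12.348) = 0.769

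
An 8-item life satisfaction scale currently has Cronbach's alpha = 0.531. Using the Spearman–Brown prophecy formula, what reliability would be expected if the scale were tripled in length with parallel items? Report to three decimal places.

Length factor m = 3
α' = m·α / (1 + (m−1)·α)
   = 3 × 0.531 / (1 + (3 − 1) × 0.531)
   = 1.5930 / 2.0620 = 0.773

predicted reliability = 0.773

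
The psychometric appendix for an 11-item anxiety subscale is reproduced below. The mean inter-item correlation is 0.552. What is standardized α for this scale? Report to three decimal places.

Standardized α = k·r̄ / (1 + (k−1)·r̄) = 11 × 0.552 / (1 + 10 × 0.552)
  = 6.0720 / 6.5200 = 0.931

α = 0.931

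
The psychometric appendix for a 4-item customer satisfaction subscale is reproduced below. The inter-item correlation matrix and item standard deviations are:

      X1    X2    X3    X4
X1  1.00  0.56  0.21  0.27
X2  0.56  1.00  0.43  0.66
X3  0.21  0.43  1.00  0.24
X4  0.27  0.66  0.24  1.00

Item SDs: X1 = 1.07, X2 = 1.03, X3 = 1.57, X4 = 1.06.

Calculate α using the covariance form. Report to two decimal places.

α = 0.69

Σσ²ᵢ = 1.07² + 1.03² + 1.57² + 1.06² = 5.7943
Covariances σ_ij = r_ij · s_i · s_j:
  σ(X1,X2) = 0.56 × 1.07 × 1.03 = 0.6172
  σ(X1,X3) = 0.21 × 1.07 × 1.57 = 0.3528
  σ(X1,X4) = 0.27 × 1.07 × 1.06 = 0.3062
  σ(X2,X3) = 0.43 × 1.03 × 1.57 = 0.6954
  σ(X2,X4) = 0.66 × 1.03 × 1.06 = 0.7206
  σ(X3,X4) = 0.24 × 1.57 × 1.06 = 0.3994
σ²_T = Σσ²ᵢ + 2·Σσ_ij = 5.7943 + 2 × 3.0916 = 11.9775
α = (4/3)·(1 − 5.7943/11.9775) = 0.69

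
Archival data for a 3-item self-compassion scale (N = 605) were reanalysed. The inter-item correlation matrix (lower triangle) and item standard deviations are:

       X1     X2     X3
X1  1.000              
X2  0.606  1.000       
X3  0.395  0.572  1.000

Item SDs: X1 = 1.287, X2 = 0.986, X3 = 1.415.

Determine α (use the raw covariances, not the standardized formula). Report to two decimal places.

Σσ²ᵢ = 1.287² + 0.986² + 1.415² = 4.6308
Covariances σ_ij = r_ij · s_i · s_j:
  σ(X1,X2) = 0.606 × 1.287 × 0.986 = 0.7690
  σ(X1,X3) = 0.395 × 1.287 × 1.415 = 0.7193
  σ(X2,X3) = 0.572 × 0.986 × 1.415 = 0.7980
σ²_T = Σσ²ᵢ + 2·Σσ_ij = 4.6308 + 2 × 2.2863 = 9.2034
α = (3/2)·(1 − 4.6308/9.2034) = 0.75

α = 0.75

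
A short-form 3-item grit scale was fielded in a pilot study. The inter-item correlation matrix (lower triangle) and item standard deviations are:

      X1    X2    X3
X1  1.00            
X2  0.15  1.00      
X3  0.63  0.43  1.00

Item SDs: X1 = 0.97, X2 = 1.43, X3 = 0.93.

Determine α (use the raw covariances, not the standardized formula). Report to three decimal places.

α = 0.618

Σσ²ᵢ = 0.97² + 1.43² + 0.93² = 3.8507
Covariances σ_ij = r_ij · s_i · s_j:
  σ(X1,X2) = 0.15 × 0.97 × 1.43 = 0.2081
  σ(X1,X3) = 0.63 × 0.97 × 0.93 = 0.5683
  σ(X2,X3) = 0.43 × 1.43 × 0.93 = 0.5719
σ²_T = Σσ²ᵢ + 2·Σσ_ij = 3.8507 + 2 × 1.3483 = 6.5473
α = (3/2)·(1 − 3.8507/6.5473) = 0.618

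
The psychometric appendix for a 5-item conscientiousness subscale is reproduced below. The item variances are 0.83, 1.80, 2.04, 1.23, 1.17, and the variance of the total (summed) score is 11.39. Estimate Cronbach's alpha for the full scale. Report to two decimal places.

ΣVar(i) = 0.83 + 1.80 + 2.04 + 1.23 + 1.17 = 7.07
α = (k/(k−1))·(1 − ΣVar(i)/σ²_T) = (5/4)·(1 − 7.07/11.39) = 0.47

Cronbach's alpha = 0.47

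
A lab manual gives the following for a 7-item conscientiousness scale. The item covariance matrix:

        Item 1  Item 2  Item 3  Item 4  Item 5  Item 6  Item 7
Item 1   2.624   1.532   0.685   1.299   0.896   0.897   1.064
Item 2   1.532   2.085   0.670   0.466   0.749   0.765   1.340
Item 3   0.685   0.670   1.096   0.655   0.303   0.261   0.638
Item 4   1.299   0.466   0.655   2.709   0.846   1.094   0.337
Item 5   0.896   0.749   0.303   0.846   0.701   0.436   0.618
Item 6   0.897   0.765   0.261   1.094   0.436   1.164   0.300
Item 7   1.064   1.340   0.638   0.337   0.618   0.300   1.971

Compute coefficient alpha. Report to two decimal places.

sum of item variances = 2.624 + 2.085 + 1.096 + 2.709 + 0.701 + 1.164 + 1.971 = 12.350
Sum of the distinct covariances = 15.851
total variance = 12.350 + 2 × 15.851 = 44.052
α = (k/(k−1))·(1 − sum of item variances/total variance) = (7/6)·(1 − 12.350/44.052) = 0.84

coefficient alpha = 0.84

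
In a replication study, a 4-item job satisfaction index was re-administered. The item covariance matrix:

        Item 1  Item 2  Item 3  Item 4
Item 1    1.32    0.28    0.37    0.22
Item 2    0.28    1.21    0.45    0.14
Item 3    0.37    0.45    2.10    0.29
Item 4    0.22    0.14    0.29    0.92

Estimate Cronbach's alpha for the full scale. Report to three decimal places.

Cronbach's alpha = 0.516

ΣVar(i) = 1.32 + 1.21 + 2.10 + 0.92 = 5.55
Sum of the distinct covariances = 1.75
Var(T) = 5.55 + 2 × 1.75 = 9.05
α = (k/(k−1))·(1 − ΣVar(i)/Var(T)) = (4/3)·(1 − 5.55/9.05) = 0.516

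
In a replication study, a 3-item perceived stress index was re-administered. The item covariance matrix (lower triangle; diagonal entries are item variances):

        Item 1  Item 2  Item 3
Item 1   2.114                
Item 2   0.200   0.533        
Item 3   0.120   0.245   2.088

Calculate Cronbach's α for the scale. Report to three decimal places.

α = 0.289

Σσᵢ² = 2.114 + 0.533 + 2.088 = 4.735
Sum of the distinct covariances = 0.565
Var(T) = 4.735 + 2 × 0.565 = 5.865
α = (k/(k−1))·(1 − Σσᵢ²/Var(T)) = (3/2)·(1 − 4.735/5.865) = 0.289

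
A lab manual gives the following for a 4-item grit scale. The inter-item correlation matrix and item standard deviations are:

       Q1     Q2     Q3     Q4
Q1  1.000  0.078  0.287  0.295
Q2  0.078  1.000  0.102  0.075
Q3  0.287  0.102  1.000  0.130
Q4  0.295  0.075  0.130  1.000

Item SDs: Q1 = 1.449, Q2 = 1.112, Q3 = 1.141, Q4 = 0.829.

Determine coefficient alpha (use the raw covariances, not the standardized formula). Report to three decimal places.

coefficient alpha = 0.432

Σσ²ᵢ = 1.449² + 1.112² + 1.141² + 0.829² = 5.3253
Covariances σ_ij = r_ij · s_i · s_j:
  σ(Q1,Q2) = 0.078 × 1.449 × 1.112 = 0.1257
  σ(Q1,Q3) = 0.287 × 1.449 × 1.141 = 0.4745
  σ(Q1,Q4) = 0.295 × 1.449 × 0.829 = 0.3544
  σ(Q2,Q3) = 0.102 × 1.112 × 1.141 = 0.1294
  σ(Q2,Q4) = 0.075 × 1.112 × 0.829 = 0.0691
  σ(Q3,Q4) = 0.130 × 1.141 × 0.829 = 0.1230
σ²_T = Σσ²ᵢ + 2·Σσ_ij = 5.3253 + 2 × 1.2761 = 7.8775
α = (4/3)·(1 − 5.3253/7.8775) = 0.432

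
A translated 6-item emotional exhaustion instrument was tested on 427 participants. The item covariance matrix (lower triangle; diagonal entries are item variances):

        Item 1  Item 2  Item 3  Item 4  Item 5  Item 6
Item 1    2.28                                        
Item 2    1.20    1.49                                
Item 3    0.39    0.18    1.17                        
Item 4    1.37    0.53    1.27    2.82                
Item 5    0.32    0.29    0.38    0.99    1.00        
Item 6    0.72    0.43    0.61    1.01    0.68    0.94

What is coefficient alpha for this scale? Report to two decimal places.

ΣVar(i) = 2.28 + 1.49 + 1.17 + 2.82 + 1.00 + 0.94 = 9.70
Sum of the distinct covariances = 10.37
σ²_total = 9.70 + 2 × 10.37 = 30.44
α = (k/(k−1))·(1 − ΣVar(i)/σ²_total) = (6/5)·(1 − 9.70/30.44) = 0.82

α = 0.82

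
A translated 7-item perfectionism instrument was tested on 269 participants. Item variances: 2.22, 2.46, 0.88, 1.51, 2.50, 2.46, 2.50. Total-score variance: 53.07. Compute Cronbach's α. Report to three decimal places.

Cronbach's α = 0.847

ΣVar(i) = 2.22 + 2.46 + 0.88 + 1.51 + 2.50 + 2.46 + 2.50 = 14.53
α = (k/(k−1))·(1 − ΣVar(i)/Var(T)) = (7/6)·(1 − 14.53/53.07) = 0.847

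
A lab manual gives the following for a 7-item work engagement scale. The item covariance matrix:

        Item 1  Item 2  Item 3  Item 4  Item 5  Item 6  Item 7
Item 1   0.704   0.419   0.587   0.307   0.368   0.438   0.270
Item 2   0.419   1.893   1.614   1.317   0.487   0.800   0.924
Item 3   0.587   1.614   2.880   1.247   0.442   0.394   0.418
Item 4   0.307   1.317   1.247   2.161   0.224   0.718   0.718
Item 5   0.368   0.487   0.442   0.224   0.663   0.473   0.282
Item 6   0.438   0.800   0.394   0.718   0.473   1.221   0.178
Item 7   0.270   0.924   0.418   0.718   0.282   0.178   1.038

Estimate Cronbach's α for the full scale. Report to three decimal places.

sum of item variances = 0.704 + 1.893 + 2.880 + 2.161 + 0.663 + 1.221 + 1.038 = 10.560
Σ_{i<j} σ_ij = 12.625
σ²_total = 10.560 + 2 × 12.625 = 35.810
α = (k/(k−1))·(1 − sum of item variances/σ²_total) = (7/6)·(1 − 10.560/35.810) = 0.823

α = 0.823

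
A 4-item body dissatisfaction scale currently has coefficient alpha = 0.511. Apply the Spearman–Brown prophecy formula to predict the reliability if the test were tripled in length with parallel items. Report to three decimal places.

Length factor m = 3
α' = m·α / (1 + (m−1)·α)
   = 3 × 0.511 / (1 + (3 − 1) × 0.511)
   = 1.5330 / 2.0220 = 0.758

predicted reliability = 0.758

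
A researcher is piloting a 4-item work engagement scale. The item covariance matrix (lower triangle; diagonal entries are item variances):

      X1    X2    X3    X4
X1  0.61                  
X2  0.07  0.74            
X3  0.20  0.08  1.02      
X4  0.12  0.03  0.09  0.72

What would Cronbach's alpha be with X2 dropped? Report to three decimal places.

Remaining items: X1, X3, X4 (k = 3).
Σσᵢ² = 0.61 + 1.02 + 0.72 = 2.35
Var(T) = 2.35 + 2 × 0.41 = 3.17
α (item deleted) = (3/2)·(1 − 2.35/3.17) = 0.388

Cronbach's alpha = 0.388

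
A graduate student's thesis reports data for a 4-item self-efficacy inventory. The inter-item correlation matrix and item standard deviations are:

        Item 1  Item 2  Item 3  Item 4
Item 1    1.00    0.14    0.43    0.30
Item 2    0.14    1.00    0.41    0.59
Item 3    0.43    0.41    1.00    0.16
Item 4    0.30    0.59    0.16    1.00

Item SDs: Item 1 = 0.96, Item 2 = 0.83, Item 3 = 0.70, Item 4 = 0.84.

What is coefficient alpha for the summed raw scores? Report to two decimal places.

coefficient alpha = 0.66

Σσ²ᵢ = 0.96² + 0.83² + 0.70² + 0.84² = 2.8061
Covariances σ_ij = r_ij · s_i · s_j:
  σ(Item 1,Item 2) = 0.14 × 0.96 × 0.83 = 0.1116
  σ(Item 1,Item 3) = 0.43 × 0.96 × 0.70 = 0.2890
  σ(Item 1,Item 4) = 0.30 × 0.96 × 0.84 = 0.2419
  σ(Item 2,Item 3) = 0.41 × 0.83 × 0.70 = 0.2382
  σ(Item 2,Item 4) = 0.59 × 0.83 × 0.84 = 0.4113
  σ(Item 3,Item 4) = 0.16 × 0.70 × 0.84 = 0.0941
σ²_T = Σσ²ᵢ + 2·Σσ_ij = 2.8061 + 2 × 1.3861 = 5.5783
α = (4/3)·(1 − 2.8061/5.5783) = 0.66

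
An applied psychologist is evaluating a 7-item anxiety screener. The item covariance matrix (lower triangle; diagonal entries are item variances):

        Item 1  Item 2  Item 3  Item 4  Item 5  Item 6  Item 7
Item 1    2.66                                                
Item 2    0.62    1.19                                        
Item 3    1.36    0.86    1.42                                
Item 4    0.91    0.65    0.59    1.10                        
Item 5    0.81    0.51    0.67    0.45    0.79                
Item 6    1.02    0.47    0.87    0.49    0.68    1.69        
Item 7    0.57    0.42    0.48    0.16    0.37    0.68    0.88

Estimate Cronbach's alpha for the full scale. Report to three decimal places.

Cronbach's alpha = 0.860

Σσ²ᵢ = 2.66 + 1.19 + 1.42 + 1.10 + 0.79 + 1.69 + 0.88 = 9.73
Sum of off-diagonal covariances = 13.64
σ²_total = 9.73 + 2 × 13.64 = 37.01
α = (k/(k−1))·(1 − Σσ²ᵢ/σ²_total) = (7/6)·(1 − 9.73/37.01) = 0.860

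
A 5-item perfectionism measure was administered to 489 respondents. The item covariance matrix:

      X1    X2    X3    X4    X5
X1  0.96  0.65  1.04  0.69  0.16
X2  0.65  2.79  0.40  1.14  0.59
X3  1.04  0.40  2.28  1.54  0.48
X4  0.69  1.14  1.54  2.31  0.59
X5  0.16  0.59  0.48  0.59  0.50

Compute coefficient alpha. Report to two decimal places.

α = 0.78

Σσ²ᵢ = 0.96 + 2.79 + 2.28 + 2.31 + 0.50 = 8.84
Sum of the distinct covariances = 7.28
σ²_total = 8.84 + 2 × 7.28 = 23.40
α = (k/(k−1))·(1 − Σσ²ᵢ/σ²_total) = (5/4)·(1 − 8.84/23.40) = 0.78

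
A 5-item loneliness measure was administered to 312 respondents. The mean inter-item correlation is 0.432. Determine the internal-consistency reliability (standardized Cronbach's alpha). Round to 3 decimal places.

standardized Cronbach's alpha = 0.792

Standardized α = k·r̄ / (1 + (k−1)·r̄) = 5 × 0.432 / (1 + 4 × 0.432)
  = 2.1600 / 2.7280 = 0.792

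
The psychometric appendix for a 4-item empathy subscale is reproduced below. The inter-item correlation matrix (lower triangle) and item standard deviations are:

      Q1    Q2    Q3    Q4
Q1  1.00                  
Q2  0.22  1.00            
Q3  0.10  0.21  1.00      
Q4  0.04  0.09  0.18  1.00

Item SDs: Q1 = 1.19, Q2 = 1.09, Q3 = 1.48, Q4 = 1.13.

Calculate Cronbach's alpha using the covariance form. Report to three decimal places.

Σσ²ᵢ = 1.19² + 1.09² + 1.48² + 1.13² = 6.0715
Covariances σ_ij = r_ij · s_i · s_j:
  σ(Q1,Q2) = 0.22 × 1.19 × 1.09 = 0.2854
  σ(Q1,Q3) = 0.10 × 1.19 × 1.48 = 0.1761
  σ(Q1,Q4) = 0.04 × 1.19 × 1.13 = 0.0538
  σ(Q2,Q3) = 0.21 × 1.09 × 1.48 = 0.3388
  σ(Q2,Q4) = 0.09 × 1.09 × 1.13 = 0.1109
  σ(Q3,Q4) = 0.18 × 1.48 × 1.13 = 0.3010
σ²_T = Σσ²ᵢ + 2·Σσ_ij = 6.0715 + 2 × 1.2660 = 8.6035
α = (4/3)·(1 − 6.0715/8.6035) = 0.392

α = 0.392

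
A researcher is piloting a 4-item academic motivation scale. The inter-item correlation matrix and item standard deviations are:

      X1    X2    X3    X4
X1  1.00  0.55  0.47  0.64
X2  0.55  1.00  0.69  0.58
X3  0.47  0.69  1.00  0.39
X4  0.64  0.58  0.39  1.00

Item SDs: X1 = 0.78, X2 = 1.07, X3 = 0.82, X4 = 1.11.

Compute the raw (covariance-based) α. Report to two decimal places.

α = 0.82

Σσ²ᵢ = 0.78² + 1.07² + 0.82² + 1.11² = 3.6578
Covariances σ_ij = r_ij · s_i · s_j:
  σ(X1,X2) = 0.55 × 0.78 × 1.07 = 0.4590
  σ(X1,X3) = 0.47 × 0.78 × 0.82 = 0.3006
  σ(X1,X4) = 0.64 × 0.78 × 1.11 = 0.5541
  σ(X2,X3) = 0.69 × 1.07 × 0.82 = 0.6054
  σ(X2,X4) = 0.58 × 1.07 × 1.11 = 0.6889
  σ(X3,X4) = 0.39 × 0.82 × 1.11 = 0.3550
σ²_T = Σσ²ᵢ + 2·Σσ_ij = 3.6578 + 2 × 2.9630 = 9.5838
α = (4/3)·(1 − 3.6578/9.5838) = 0.82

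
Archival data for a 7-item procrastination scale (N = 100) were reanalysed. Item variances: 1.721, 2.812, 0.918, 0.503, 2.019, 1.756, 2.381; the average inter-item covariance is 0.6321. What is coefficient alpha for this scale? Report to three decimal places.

coefficient alpha = 0.801

Σσᵢ² = 1.721 + 2.812 + 0.918 + 0.503 + 2.019 + 1.756 + 2.381 = 12.110
Sum of the 21 distinct covariances = 21 × 0.6321 = 13.2741
total variance = Σσᵢ² + 2·Σcov = 12.110 + 2 × 13.2741 = 38.6582
α = (7/6)·(1 − 12.110/38.6582) = 0.801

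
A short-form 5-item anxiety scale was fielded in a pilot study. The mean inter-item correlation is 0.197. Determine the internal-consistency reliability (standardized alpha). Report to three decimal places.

Standardized α = k·r̄ / (1 + (k−1)·r̄) = 5 × 0.197 / (1 + 4 × 0.197)
  = 0.9850 / 1.7880 = 0.551

α = 0.551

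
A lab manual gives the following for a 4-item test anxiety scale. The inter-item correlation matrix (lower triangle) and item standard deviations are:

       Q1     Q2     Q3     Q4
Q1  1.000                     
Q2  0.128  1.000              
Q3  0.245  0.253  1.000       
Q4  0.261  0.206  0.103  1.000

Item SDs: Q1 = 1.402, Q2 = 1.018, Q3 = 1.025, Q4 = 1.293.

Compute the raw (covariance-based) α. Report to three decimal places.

α = 0.493

Σσ²ᵢ = 1.402² + 1.018² + 1.025² + 1.293² = 5.7244
Covariances σ_ij = r_ij · s_i · s_j:
  σ(Q1,Q2) = 0.128 × 1.402 × 1.018 = 0.1827
  σ(Q1,Q3) = 0.245 × 1.402 × 1.025 = 0.3521
  σ(Q1,Q4) = 0.261 × 1.402 × 1.293 = 0.4731
  σ(Q2,Q3) = 0.253 × 1.018 × 1.025 = 0.2640
  σ(Q2,Q4) = 0.206 × 1.018 × 1.293 = 0.2712
  σ(Q3,Q4) = 0.103 × 1.025 × 1.293 = 0.1365
σ²_T = Σσ²ᵢ + 2·Σσ_ij = 5.7244 + 2 × 1.6796 = 9.0836
α = (4/3)·(1 − 5.7244/9.0836) = 0.493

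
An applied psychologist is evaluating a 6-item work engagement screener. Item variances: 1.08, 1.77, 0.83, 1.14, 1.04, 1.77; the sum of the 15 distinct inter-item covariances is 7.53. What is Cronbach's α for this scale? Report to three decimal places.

sum of item variances = 1.08 + 1.77 + 0.83 + 1.14 + 1.04 + 1.77 = 7.63
Sum of distinct covariances = 7.53
σ²_total = sum of item variances + 2·Σcov = 7.63 + 2 × 7.53 = 22.69
α = (6/5)·(1 − 7.63/22.69) = 0.796

Cronbach's α = 0.796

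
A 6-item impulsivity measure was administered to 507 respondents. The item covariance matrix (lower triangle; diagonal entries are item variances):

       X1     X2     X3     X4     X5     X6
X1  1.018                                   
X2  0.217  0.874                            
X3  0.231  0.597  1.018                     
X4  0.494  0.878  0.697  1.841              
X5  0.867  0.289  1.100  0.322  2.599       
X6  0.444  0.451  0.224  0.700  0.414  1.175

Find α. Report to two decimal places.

ΣVar(i) = 1.018 + 0.874 + 1.018 + 1.841 + 2.599 + 1.175 = 8.525
Sum of off-diagonal covariances = 7.925
σ²_total = 8.525 + 2 × 7.925 = 24.375
α = (k/(k−1))·(1 − ΣVar(i)/σ²_total) = (6/5)·(1 − 8.525/24.375) = 0.78

α = 0.78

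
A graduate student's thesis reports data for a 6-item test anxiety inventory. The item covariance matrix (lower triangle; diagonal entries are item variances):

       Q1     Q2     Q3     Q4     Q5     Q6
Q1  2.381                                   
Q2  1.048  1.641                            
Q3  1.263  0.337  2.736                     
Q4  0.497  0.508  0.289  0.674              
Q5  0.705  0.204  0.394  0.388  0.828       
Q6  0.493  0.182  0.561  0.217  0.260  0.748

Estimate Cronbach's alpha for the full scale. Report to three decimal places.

α = 0.744

Σσ²ᵢ = 2.381 + 1.641 + 2.736 + 0.674 + 0.828 + 0.748 = 9.008
Σ_{i<j} σ_ij = 7.346
σ²_T = 9.008 + 2 × 7.346 = 23.700
α = (k/(k−1))·(1 − Σσ²ᵢ/σ²_T) = (6/5)·(1 − 9.008/23.700) = 0.744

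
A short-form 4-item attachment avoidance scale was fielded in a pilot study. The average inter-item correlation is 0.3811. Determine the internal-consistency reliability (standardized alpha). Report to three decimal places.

Standardized α = k·r̄ / (1 + (k−1)·r̄) = 4 × 0.3811 / (1 + 3 × 0.3811)
  = 1.5244 / 2.1433 = 0.711

standardized alpha = 0.711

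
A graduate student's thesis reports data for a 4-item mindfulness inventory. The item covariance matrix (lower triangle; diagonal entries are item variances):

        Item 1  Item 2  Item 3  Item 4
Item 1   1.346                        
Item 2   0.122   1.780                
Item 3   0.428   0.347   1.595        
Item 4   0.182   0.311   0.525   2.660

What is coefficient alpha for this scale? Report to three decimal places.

sum of item variances = 1.346 + 1.780 + 1.595 + 2.660 = 7.381
Σ_{i<j} σ_ij = 1.915
σ²_total = 7.381 + 2 × 1.915 = 11.211
α = (k/(k−1))·(1 − sum of item variances/σ²_total) = (4/3)·(1 − 7.381/11.211) = 0.456

α = 0.456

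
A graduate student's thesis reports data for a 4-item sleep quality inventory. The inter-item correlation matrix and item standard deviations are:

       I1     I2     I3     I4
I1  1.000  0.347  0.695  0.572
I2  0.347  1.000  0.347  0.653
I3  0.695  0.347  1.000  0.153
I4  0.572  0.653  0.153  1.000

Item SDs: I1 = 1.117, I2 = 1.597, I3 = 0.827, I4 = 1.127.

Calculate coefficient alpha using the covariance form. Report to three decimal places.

Σσ²ᵢ = 1.117² + 1.597² + 0.827² + 1.127² = 5.7522
Covariances σ_ij = r_ij · s_i · s_j:
  σ(I1,I2) = 0.347 × 1.117 × 1.597 = 0.6190
  σ(I1,I3) = 0.695 × 1.117 × 0.827 = 0.6420
  σ(I1,I4) = 0.572 × 1.117 × 1.127 = 0.7201
  σ(I2,I3) = 0.347 × 1.597 × 0.827 = 0.4583
  σ(I2,I4) = 0.653 × 1.597 × 1.127 = 1.1753
  σ(I3,I4) = 0.153 × 0.827 × 1.127 = 0.1426
σ²_T = Σσ²ᵢ + 2·Σσ_ij = 5.7522 + 2 × 3.7573 = 13.2668
α = (4/3)·(1 − 5.7522/13.2668) = 0.755

α = 0.755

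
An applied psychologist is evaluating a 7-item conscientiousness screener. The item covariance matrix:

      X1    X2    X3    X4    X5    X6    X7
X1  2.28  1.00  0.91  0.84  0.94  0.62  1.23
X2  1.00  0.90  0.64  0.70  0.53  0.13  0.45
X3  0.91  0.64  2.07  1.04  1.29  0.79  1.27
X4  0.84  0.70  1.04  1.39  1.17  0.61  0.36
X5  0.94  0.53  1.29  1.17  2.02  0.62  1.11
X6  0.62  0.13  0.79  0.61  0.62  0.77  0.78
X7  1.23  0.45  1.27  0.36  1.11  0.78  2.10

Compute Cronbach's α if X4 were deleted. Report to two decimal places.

Remaining items: X1, X2, X3, X5, X6, X7 (k = 6).
sum of item variances = 2.28 + 0.90 + 2.07 + 2.02 + 0.77 + 2.10 = 10.14
total variance = 10.14 + 2 × 12.31 = 34.76
α (item deleted) = (6/5)·(1 − 10.14/34.76) = 0.85

Cronbach's α = 0.85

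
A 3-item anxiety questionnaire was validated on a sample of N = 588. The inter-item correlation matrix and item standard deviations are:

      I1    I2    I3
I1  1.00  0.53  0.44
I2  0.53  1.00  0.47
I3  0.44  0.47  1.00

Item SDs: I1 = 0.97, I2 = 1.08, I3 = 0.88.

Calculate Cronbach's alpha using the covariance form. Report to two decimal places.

Σσ²ᵢ = 0.97² + 1.08² + 0.88² = 2.8817
Covariances σ_ij = r_ij · s_i · s_j:
  σ(I1,I2) = 0.53 × 0.97 × 1.08 = 0.5552
  σ(I1,I3) = 0.44 × 0.97 × 0.88 = 0.3756
  σ(I2,I3) = 0.47 × 1.08 × 0.88 = 0.4467
σ²_T = Σσ²ᵢ + 2·Σσ_ij = 2.8817 + 2 × 1.3775 = 5.6367
α = (3/2)·(1 − 2.8817/5.6367) = 0.73

α = 0.73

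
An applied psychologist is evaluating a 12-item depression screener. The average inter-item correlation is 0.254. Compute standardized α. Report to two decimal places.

Standardized α = k·r̄ / (1 + (k−1)·r̄) = 12 × 0.254 / (1 + 11 × 0.254)
  = 3.0480 / 3.7940 = 0.80

α = 0.80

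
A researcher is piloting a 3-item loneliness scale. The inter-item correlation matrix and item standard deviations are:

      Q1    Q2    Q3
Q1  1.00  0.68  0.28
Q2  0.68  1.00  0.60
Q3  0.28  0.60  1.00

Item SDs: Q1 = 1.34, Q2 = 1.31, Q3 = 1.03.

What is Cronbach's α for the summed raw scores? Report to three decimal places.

Σσ²ᵢ = 1.34² + 1.31² + 1.03² = 4.5726
Covariances σ_ij = r_ij · s_i · s_j:
  σ(Q1,Q2) = 0.68 × 1.34 × 1.31 = 1.1937
  σ(Q1,Q3) = 0.28 × 1.34 × 1.03 = 0.3865
  σ(Q2,Q3) = 0.60 × 1.31 × 1.03 = 0.8096
σ²_T = Σσ²ᵢ + 2·Σσ_ij = 4.5726 + 2 × 2.3898 = 9.3522
α = (3/2)·(1 − 4.5726/9.3522) = 0.767

α = 0.767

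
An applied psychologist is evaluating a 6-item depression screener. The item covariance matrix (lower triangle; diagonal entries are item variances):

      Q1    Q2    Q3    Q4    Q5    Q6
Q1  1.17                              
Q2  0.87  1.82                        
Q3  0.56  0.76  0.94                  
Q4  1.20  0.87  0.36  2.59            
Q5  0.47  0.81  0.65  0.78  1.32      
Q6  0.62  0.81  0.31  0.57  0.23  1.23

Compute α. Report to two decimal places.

sum of item variances = 1.17 + 1.82 + 0.94 + 2.59 + 1.32 + 1.23 = 9.07
Sum of off-diagonal covariances = 9.87
Var(T) = 9.07 + 2 × 9.87 = 28.81
α = (k/(k−1))·(1 − sum of item variances/Var(T)) = (6/5)·(1 − 9.07/28.81) = 0.82

α = 0.82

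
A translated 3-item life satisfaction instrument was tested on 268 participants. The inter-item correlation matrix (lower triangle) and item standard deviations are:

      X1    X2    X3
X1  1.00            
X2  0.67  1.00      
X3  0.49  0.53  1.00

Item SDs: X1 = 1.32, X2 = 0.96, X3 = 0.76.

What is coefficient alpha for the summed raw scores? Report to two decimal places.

α = 0.77

Σσ²ᵢ = 1.32² + 0.96² + 0.76² = 3.2416
Covariances σ_ij = r_ij · s_i · s_j:
  σ(X1,X2) = 0.67 × 1.32 × 0.96 = 0.8490
  σ(X1,X3) = 0.49 × 1.32 × 0.76 = 0.4916
  σ(X2,X3) = 0.53 × 0.96 × 0.76 = 0.3867
σ²_T = Σσ²ᵢ + 2·Σσ_ij = 3.2416 + 2 × 1.7273 = 6.6962
α = (3/2)·(1 − 3.2416/6.6962) = 0.77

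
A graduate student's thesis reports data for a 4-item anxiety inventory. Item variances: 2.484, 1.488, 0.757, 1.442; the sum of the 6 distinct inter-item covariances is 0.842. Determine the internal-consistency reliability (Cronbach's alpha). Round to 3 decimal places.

Σσ²ᵢ = 2.484 + 1.488 + 0.757 + 1.442 = 6.171
Sum of distinct covariances = 0.842
σ²_T = Σσ²ᵢ + 2·Σcov = 6.171 + 2 × 0.842 = 7.855
α = (4/3)·(1 − 6.171/7.855) = 0.286

Cronbach's alpha = 0.286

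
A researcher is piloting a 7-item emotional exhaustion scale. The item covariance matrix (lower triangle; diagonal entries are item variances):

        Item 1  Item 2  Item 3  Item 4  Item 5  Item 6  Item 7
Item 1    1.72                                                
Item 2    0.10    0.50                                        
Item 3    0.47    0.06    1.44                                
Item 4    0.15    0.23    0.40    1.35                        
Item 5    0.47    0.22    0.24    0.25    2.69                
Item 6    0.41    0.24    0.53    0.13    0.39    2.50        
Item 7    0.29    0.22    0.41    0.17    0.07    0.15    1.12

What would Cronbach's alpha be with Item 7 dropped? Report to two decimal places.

α = 0.55

Remaining items: Item 1, Item 2, Item 3, Item 4, Item 5, Item 6 (k = 6).
sum of item variances = 1.72 + 0.50 + 1.44 + 1.35 + 2.69 + 2.50 = 10.20
total variance = 10.20 + 2 × 4.29 = 18.78
α (item deleted) = (6/5)·(1 − 10.20/18.78) = 0.55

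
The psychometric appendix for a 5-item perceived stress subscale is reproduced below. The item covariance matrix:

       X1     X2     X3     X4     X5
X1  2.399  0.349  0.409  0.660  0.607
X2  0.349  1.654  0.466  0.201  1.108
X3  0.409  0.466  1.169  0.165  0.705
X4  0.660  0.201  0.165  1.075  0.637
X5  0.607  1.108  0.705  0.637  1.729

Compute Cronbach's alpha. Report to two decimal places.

sum of item variances = 2.399 + 1.654 + 1.169 + 1.075 + 1.729 = 8.026
Sum of off-diagonal covariances = 5.307
σ²_T = 8.026 + 2 × 5.307 = 18.640
α = (k/(k−1))·(1 − sum of item variances/σ²_T) = (5/4)·(1 − 8.026/18.640) = 0.71

Cronbach's alpha = 0.71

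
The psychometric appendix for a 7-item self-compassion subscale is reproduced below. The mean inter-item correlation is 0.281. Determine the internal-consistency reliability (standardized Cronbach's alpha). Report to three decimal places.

α = 0.732

Standardized α = k·r̄ / (1 + (k−1)·r̄) = 7 × 0.281 / (1 + 6 × 0.281)
  = 1.9670 / 2.6860 = 0.732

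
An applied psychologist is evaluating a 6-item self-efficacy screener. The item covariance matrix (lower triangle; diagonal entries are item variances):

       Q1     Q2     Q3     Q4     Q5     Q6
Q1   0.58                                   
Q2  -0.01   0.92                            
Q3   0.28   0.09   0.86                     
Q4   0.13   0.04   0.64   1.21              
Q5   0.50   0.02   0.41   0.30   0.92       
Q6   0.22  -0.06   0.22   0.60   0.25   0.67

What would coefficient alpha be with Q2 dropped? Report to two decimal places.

Remaining items: Q1, Q3, Q4, Q5, Q6 (k = 5).
sum of item variances = 0.58 + 0.86 + 1.21 + 0.92 + 0.67 = 4.24
σ²_T = 4.24 + 2 × 3.55 = 11.34
α (item deleted) = (5/4)·(1 − 4.24/11.34) = 0.78

α = 0.78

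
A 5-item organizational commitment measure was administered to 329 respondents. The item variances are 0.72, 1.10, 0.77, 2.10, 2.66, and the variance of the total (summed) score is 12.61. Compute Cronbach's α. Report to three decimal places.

α = 0.521

sum of item variances = 0.72 + 1.10 + 0.77 + 2.10 + 2.66 = 7.35
α = (k/(k−1))·(1 − sum of item variances/σ²_total) = (5/4)·(1 − 7.35/12.61) = 0.521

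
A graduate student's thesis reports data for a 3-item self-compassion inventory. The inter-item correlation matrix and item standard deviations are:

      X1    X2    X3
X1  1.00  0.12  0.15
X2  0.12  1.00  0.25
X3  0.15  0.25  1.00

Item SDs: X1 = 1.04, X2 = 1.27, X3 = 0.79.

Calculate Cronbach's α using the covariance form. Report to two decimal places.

Σσ²ᵢ = 1.04² + 1.27² + 0.79² = 3.3186
Covariances σ_ij = r_ij · s_i · s_j:
  σ(X1,X2) = 0.12 × 1.04 × 1.27 = 0.1585
  σ(X1,X3) = 0.15 × 1.04 × 0.79 = 0.1232
  σ(X2,X3) = 0.25 × 1.27 × 0.79 = 0.2508
σ²_T = Σσ²ᵢ + 2·Σσ_ij = 3.3186 + 2 × 0.5325 = 4.3836
α = (3/2)·(1 − 3.3186/4.3836) = 0.36

Cronbach's α = 0.36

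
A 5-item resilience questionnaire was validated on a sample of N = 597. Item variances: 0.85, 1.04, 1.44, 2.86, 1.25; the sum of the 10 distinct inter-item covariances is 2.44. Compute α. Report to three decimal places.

ΣVar(i) = 0.85 + 1.04 + 1.44 + 2.86 + 1.25 = 7.44
Sum of distinct covariances = 2.44
σ²_total = ΣVar(i) + 2·Σcov = 7.44 + 2 × 2.44 = 12.32
α = (5/4)·(1 − 7.44/12.32) = 0.495

α = 0.495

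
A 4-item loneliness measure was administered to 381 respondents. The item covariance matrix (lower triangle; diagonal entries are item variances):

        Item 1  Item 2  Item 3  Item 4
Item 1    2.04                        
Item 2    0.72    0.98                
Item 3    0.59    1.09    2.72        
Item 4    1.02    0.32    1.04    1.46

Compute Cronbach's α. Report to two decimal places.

Cronbach's α = 0.76

Σσᵢ² = 2.04 + 0.98 + 2.72 + 1.46 = 7.20
Σ_{i<j} σ_ij = 4.78
σ²_total = 7.20 + 2 × 4.78 = 16.76
α = (k/(k−1))·(1 − Σσᵢ²/σ²_total) = (4/3)·(1 − 7.20/16.76) = 0.76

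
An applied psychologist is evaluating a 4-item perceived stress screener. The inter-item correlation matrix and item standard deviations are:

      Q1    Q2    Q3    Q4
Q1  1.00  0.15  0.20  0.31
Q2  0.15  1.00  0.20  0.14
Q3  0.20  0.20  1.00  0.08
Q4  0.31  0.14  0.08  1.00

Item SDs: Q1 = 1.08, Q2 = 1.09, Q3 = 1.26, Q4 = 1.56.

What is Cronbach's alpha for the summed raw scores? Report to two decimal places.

Σσ²ᵢ = 1.08² + 1.09² + 1.26² + 1.56² = 6.3757
Covariances σ_ij = r_ij · s_i · s_j:
  σ(Q1,Q2) = 0.15 × 1.08 × 1.09 = 0.1766
  σ(Q1,Q3) = 0.20 × 1.08 × 1.26 = 0.2722
  σ(Q1,Q4) = 0.31 × 1.08 × 1.56 = 0.5223
  σ(Q2,Q3) = 0.20 × 1.09 × 1.26 = 0.2747
  σ(Q2,Q4) = 0.14 × 1.09 × 1.56 = 0.2381
  σ(Q3,Q4) = 0.08 × 1.26 × 1.56 = 0.1572
σ²_T = Σσ²ᵢ + 2·Σσ_ij = 6.3757 + 2 × 1.6411 = 9.6579
α = (4/3)·(1 − 6.3757/9.6579) = 0.45

α = 0.45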